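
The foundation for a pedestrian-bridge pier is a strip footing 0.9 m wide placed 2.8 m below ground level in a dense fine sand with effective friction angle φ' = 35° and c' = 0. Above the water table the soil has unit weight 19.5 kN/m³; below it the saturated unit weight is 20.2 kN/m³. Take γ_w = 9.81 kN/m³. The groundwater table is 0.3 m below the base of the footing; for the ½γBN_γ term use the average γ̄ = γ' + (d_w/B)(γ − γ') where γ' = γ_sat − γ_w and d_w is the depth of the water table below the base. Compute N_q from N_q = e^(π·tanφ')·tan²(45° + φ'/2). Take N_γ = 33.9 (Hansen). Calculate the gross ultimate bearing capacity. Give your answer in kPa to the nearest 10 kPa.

q_ult ≈ 2020 kPa

tan35° = 0.7002, so N_q = e^(π×0.7002)·tan²(62.5°) = 9.023 × 3.69 = 33.3.
q = γ·D_f = 19.5 × 2.8 = 54.6 kPa.
γ' = 10.39 kN/m³; averaging over the depth B below the base, γ̄ = γ' + (d_w/B)(γ − γ') = 13.427 kN/m³.
q·N_q = 54.6 × 33.296 = 1818 kPa
0.5·γ·B·N_γ = 0.5 × 13.427 × 0.9 × 33.9 = 204.82 kPa
q_ult = 1818 + 204.82 = 2022.8 kPa.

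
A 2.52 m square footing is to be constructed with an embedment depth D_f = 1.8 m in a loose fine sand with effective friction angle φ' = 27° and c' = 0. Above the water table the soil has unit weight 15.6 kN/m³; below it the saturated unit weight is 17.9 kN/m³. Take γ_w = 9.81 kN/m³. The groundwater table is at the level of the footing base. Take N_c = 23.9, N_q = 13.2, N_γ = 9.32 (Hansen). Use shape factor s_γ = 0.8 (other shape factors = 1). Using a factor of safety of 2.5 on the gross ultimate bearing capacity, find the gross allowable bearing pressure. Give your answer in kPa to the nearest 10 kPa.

Overburden at base level: q = 15.6 × 1.8 = 28.08 kPa.
Below the base the soil is submerged, so the ½γBN_γ term uses γ' = 17.9 − 9.81 = 8.09 kN/m³.
Surcharge term q·N_q = 28.08 × 13.2 = 370.66 kPa; self-weight term 0.5·γ·B·N_γ·s_γ = 0.5 × 8.09 × 2.52 × 9.32 × 0.8 = 76.002 kPa.
q_ult = 370.66 + 76.002 = 446.66 kPa.
q_all = 446.66 / 2.5 = 178.66 kPa.

q_all ≈ 180 kPa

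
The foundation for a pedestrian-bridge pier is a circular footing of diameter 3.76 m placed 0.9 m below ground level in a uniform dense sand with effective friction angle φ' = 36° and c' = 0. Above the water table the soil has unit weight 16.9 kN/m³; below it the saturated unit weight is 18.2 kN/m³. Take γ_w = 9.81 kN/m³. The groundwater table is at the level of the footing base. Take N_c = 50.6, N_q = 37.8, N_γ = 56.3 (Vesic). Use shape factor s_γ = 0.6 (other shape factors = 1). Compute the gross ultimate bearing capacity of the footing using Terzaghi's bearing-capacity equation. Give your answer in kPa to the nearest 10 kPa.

q_ult ≈ 1110 kPa

q = γ·D_f = 16.9 × 0.9 = 15.21 kPa.
For the ½γBN_γ term take γ' = 18.2 − 9.81 = 8.39 kN/m³ (soil below base is submerged).
q·N_q = 15.21 × 37.8 = 574.94 kPa
0.5·γ·B·N_γ·s_γ = 0.5 × 8.39 × 3.76 × 56.3 × 0.6 = 532.82 kPa
q_ult = 574.94 + 532.82 = 1107.8 kPa.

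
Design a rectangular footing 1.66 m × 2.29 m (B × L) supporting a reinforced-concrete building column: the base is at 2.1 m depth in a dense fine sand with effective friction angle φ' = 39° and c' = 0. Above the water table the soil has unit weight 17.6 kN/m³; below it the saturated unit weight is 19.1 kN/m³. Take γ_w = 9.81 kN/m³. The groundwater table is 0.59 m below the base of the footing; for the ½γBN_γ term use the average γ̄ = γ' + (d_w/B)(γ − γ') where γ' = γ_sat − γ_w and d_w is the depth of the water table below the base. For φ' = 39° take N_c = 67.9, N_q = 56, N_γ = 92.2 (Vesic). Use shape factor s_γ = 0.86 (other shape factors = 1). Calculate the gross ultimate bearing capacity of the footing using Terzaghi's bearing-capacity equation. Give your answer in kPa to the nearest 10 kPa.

q = γ·D_f = 17.6 × 2.1 = 36.96 kPa.
γ' = 9.29 kN/m³; averaging over the depth B below the base, γ̄ = γ' + (d_w/B)(γ − γ') = 12.244 kN/m³.
q·N_q = 36.96 × 56 = 2069.8 kPa
0.5·γ·B·N_γ·s_γ = 0.5 × 12.244 × 1.66 × 92.2 × 0.86 = 805.78 kPa
q_ult = 2069.8 + 805.78 = 2875.5 kPa.

q_ult ≈ 2880 kPa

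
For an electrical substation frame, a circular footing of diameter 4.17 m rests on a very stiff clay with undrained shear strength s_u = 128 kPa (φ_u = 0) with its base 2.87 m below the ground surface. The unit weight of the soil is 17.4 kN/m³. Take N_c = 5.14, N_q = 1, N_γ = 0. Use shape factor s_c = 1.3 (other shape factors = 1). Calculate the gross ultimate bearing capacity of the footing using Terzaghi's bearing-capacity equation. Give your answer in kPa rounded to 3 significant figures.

q_ult ≈ 905 kPa

Overburden at base level: q = 17.4 × 2.87 = 49.938 kPa.
Cohesion term c·N_c·s_c = 128 × 5.14 × 1.3 = 855.3 kPa; surcharge term q·N_q = 49.938 × 1 = 49.938 kPa.
q_ult = 855.3 + 49.938 = 905.23 kPa.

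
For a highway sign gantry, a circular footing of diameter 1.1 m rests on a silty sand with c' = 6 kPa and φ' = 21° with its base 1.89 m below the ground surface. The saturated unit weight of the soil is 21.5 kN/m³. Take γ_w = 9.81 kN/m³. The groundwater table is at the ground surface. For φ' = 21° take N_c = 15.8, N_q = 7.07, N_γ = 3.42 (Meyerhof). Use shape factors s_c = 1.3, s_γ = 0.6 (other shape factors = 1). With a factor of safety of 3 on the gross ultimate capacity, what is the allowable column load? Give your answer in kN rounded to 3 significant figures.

P_all ≈ 92.7 kN

γ' = 21.5 − 9.81 = 11.69 kN/m³ (submerged throughout). q = 11.69 × 1.89 = 22.094 kPa; the same γ' applies in the ½γBN_γ term.
c·N_c·s_c = 6 × 15.8 × 1.3 = 123.24 kPa
q·N_q = 22.094 × 7.07 = 156.21 kPa
0.5·γ·B·N_γ·s_γ = 0.5 × 11.69 × 1.1 × 3.42 × 0.6 = 13.193 kPa
q_ult = 123.24 + 156.21 + 13.193 = 292.64 kPa.
Gross allowable pressure q_all = 292.64 / 3 = 97.546 kPa.
Footing area = 0.9503 m², so allowable column load = 97.546 × 0.9503 = 92.698 kN.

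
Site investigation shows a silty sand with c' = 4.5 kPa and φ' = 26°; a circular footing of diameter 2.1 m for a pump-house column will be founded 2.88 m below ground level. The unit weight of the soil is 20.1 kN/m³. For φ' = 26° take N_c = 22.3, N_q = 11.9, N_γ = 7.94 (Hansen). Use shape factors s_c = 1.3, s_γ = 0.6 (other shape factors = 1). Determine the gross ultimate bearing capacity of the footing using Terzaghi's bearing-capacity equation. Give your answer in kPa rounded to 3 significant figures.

q_ult ≈ 920 kPa

Overburden at base level: q = 20.1 × 2.88 = 57.888 kPa.
Cohesion term c·N_c·s_c = 4.5 × 22.3 × 1.3 = 130.46 kPa; surcharge term q·N_q = 57.888 × 11.9 = 688.87 kPa; self-weight term 0.5·γ·B·N_γ·s_γ = 0.5 × 20.1 × 2.1 × 7.94 × 0.6 = 100.54 kPa.
q_ult = 130.46 + 688.87 + 100.54 = 919.87 kPa.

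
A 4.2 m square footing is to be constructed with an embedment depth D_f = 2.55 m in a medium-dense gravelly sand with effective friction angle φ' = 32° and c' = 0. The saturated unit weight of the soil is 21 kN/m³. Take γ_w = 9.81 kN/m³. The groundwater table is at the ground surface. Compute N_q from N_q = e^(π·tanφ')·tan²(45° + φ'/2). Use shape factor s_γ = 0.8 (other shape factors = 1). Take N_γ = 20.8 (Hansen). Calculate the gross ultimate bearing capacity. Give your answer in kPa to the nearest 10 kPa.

tan32° = 0.6249, so N_q = e^(π×0.6249)·tan²(61°) = 7.121 × 3.255 = 23.18.
Water table at ground surface, so effective unit weight γ' = 21 − 9.81 = 11.19 kN/m³ is used throughout; overburden q = 11.19 × 2.55 = 28.534 kPa; the same γ' applies in the ½γBN_γ term.
Surcharge term q·N_q = 28.534 × 23.177 = 661.34 kPa; self-weight term 0.5·γ·B·N_γ·s_γ = 0.5 × 11.19 × 4.2 × 20.8 × 0.8 = 391.02 kPa.
q_ult = 661.34 + 391.02 = 1052.4 kPa.

q_ult ≈ 1050 kPa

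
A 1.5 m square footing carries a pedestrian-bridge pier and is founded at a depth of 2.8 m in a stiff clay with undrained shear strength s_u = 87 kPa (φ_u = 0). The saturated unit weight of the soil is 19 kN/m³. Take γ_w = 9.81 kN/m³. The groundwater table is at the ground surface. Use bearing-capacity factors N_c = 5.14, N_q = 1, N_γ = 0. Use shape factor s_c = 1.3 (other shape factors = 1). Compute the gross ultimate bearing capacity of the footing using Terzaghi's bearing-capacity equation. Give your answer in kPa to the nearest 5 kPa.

q_ult ≈ 605 kPa

With the water table at the surface the whole profile is submerged: γ' = 19 − 9.81 = 9.19 kN/m³, so q = γ'·D_f = 25.732 kPa.
q_ult = c·N_c·s_c + q·N_q
     = 87 × 5.14 × 1.3 + 25.732 × 1
     = 581.33 + 25.732 = 607.07 kPa.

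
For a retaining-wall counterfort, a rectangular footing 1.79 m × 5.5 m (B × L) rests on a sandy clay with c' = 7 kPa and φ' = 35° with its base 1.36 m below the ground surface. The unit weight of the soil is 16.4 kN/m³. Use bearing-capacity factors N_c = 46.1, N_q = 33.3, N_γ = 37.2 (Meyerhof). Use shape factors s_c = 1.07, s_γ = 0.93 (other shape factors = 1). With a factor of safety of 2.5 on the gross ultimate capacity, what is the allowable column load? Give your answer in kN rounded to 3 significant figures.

P_all ≈ 6280 kN

Effective surcharge at the founding depth q = γ·D_f = 16.4 × 1.36 = 22.304 kPa.
q_ult = c·N_c·s_c + q·N_q + 0.5·γ·B·N_γ·s_γ
     = 7 × 46.1 × 1.07 + 22.304 × 33.3 + 0.5 × 16.4 × 1.79 × 37.2 × 0.93
     = 345.29 + 742.72 + 507.8 = 1595.8 kPa.
Gross allowable pressure q_all = 1595.8 / 2.5 = 638.32 kPa.
Footing area = 9.845 m², so allowable column load = 638.32 × 9.845 = 6284.3 kN.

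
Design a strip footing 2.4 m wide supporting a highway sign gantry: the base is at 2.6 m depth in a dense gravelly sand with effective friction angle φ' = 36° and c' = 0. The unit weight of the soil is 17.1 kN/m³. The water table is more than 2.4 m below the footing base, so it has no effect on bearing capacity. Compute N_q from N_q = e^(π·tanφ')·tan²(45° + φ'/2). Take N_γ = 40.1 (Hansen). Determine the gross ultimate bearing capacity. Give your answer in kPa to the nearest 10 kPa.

tan36° = 0.7265, so N_q = e^(π×0.7265)·tan²(63°) = 9.801 × 3.852 = 37.75.
q = γ·D_f = 17.1 × 2.6 = 44.46 kPa.
q·N_q = 44.46 × 37.752 = 1678.5 kPa
0.5·γ·B·N_γ = 0.5 × 17.1 × 2.4 × 40.1 = 822.85 kPa
q_ult = 1678.5 + 822.85 = 2501.3 kPa.

q_ult ≈ 2500 kPa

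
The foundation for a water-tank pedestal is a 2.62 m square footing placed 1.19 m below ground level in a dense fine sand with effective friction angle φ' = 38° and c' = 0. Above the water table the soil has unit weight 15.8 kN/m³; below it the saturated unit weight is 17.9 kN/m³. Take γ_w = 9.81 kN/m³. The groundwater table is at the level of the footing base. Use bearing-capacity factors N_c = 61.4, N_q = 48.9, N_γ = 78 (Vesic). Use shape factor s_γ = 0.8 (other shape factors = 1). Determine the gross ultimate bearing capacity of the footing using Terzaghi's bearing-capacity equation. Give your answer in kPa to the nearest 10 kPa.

Overburden at base level: q = 15.8 × 1.19 = 18.802 kPa.
Below the base the soil is submerged, so the ½γBN_γ term uses γ' = 17.9 − 9.81 = 8.09 kN/m³.
Surcharge term q·N_q = 18.802 × 48.9 = 919.42 kPa; self-weight term 0.5·γ·B·N_γ·s_γ = 0.5 × 8.09 × 2.62 × 78 × 0.8 = 661.31 kPa.
q_ult = 919.42 + 661.31 = 1580.7 kPa.

q_ult ≈ 1580 kPa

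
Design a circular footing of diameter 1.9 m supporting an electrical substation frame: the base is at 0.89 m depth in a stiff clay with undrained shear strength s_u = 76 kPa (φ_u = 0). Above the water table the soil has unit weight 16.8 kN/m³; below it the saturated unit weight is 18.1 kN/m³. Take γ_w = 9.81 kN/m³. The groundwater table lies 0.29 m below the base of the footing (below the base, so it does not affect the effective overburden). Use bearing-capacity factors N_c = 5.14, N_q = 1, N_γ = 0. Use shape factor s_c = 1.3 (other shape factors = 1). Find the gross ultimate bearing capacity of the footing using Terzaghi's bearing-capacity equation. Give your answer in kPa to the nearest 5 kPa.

q_ult ≈ 525 kPa

q = γ·D_f = 16.8 × 0.89 = 14.952 kPa.
c·N_c·s_c = 76 × 5.14 × 1.3 = 507.83 kPa
q·N_q = 14.952 × 1 = 14.952 kPa
q_ult = 507.83 + 14.952 = 522.78 kPa.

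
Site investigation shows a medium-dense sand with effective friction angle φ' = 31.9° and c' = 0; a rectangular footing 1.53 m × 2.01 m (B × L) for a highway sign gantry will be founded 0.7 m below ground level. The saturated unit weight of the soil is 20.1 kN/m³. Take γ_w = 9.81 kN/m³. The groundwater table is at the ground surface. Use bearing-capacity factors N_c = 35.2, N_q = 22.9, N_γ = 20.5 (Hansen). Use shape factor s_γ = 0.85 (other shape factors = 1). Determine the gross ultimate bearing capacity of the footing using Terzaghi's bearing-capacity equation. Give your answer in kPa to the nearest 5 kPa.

γ' = 20.1 − 9.81 = 10.29 kN/m³ (submerged throughout). q = 10.29 × 0.7 = 7.203 kPa; the same γ' applies in the ½γBN_γ term.
q·N_q = 7.203 × 22.9 = 164.95 kPa
0.5·γ·B·N_γ·s_γ = 0.5 × 10.29 × 1.53 × 20.5 × 0.85 = 137.17 kPa
q_ult = 164.95 + 137.17 = 302.12 kPa.

q_ult ≈ 300 kPa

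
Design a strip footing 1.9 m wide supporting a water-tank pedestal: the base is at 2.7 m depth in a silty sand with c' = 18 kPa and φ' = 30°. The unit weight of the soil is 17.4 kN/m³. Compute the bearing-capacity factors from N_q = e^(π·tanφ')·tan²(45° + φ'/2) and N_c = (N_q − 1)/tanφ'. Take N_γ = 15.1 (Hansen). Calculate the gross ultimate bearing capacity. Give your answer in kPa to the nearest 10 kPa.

tan30° = 0.5774, so N_q = e^(π×0.5774)·tan²(60°) = 6.134 × 3.0 = 18.4.
N_c = (18.4 − 1)/tan30° = 30.14.
Overburden at base level: q = 17.4 × 2.7 = 46.98 kPa.
Cohesion term c·N_c = 18 × 30.14 = 542.51 kPa; surcharge term q·N_q = 46.98 × 18.401 = 864.48 kPa; self-weight term 0.5·γ·B·N_γ = 0.5 × 17.4 × 1.9 × 15.1 = 249.6 kPa.
q_ult = 542.51 + 864.48 + 249.6 = 1656.6 kPa.

q_ult ≈ 1660 kPa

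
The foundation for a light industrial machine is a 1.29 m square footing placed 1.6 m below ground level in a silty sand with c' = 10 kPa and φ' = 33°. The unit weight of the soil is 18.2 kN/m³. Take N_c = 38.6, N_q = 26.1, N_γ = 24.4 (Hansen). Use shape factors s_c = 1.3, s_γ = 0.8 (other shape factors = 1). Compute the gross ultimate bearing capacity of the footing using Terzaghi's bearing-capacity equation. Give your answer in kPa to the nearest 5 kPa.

q = γ·D_f = 18.2 × 1.6 = 29.12 kPa.
c·N_c·s_c = 10 × 38.6 × 1.3 = 501.8 kPa
q·N_q = 29.12 × 26.1 = 760.03 kPa
0.5·γ·B·N_γ·s_γ = 0.5 × 18.2 × 1.29 × 24.4 × 0.8 = 229.15 kPa
q_ult = 501.8 + 760.03 + 229.15 = 1491 kPa.

q_ult ≈ 1490 kPa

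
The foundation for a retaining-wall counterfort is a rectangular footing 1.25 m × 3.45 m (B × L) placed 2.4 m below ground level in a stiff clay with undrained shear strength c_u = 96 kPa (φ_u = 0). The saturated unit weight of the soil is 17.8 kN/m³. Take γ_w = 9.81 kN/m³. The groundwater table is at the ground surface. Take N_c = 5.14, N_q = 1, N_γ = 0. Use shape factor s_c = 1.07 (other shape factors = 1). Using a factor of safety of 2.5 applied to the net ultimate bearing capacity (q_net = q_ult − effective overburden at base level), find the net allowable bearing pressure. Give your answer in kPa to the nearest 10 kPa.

Water table at ground surface, so effective unit weight γ' = 17.8 − 9.81 = 7.99 kN/m³ is used throughout; overburden q = 7.99 × 2.4 = 19.176 kPa.
Cohesion term c·N_c·s_c = 96 × 5.14 × 1.07 = 527.98 kPa; surcharge term q·N_q = 19.176 × 1 = 19.176 kPa.
q_ult = 527.98 + 19.176 = 547.16 kPa.
Net ultimate: q_net = 547.16 − 19.176 = 527.98 kPa.
q_all(net) = 527.98 / 2.5 = 211.19 kPa.

q_all(net) ≈ 210 kPa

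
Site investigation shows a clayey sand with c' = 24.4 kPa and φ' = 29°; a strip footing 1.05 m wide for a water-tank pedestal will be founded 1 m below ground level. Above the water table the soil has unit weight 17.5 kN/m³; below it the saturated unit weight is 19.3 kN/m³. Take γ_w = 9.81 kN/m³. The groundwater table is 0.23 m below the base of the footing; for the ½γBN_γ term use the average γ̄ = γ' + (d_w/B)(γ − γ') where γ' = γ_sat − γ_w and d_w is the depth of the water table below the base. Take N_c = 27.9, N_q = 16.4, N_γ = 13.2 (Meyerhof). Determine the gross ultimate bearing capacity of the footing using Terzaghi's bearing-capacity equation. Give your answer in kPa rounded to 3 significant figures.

q_ult ≈ 1050 kPa

Overburden at base level: q = 17.5 × 1 = 17.5 kPa.
The water table is 0.23 m below the base (< B = 1.05 m), so the ½γBN_γ term uses γ̄ = γ' + (d_w/B)(γ − γ') = 9.49 + (0.23/1.05)(17.5 − 9.49) = 11.245 kN/m³.
Cohesion term c·N_c = 24.4 × 27.9 = 680.76 kPa; surcharge term q·N_q = 17.5 × 16.4 = 287 kPa; self-weight term 0.5·γ·B·N_γ = 0.5 × 11.245 × 1.05 × 13.2 = 77.925 kPa.
q_ult = 680.76 + 287 + 77.925 = 1045.7 kPa.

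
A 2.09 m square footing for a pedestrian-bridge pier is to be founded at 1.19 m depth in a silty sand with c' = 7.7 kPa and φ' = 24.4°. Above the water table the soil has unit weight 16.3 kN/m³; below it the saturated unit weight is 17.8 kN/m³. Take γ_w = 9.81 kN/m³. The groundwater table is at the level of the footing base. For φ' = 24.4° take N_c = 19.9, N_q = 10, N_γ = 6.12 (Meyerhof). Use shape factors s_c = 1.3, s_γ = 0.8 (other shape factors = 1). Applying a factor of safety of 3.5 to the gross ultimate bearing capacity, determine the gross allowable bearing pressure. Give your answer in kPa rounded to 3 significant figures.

q_all ≈ 124 kPa

Overburden at base level: q = 16.3 × 1.19 = 19.397 kPa.
Below the base the soil is submerged, so the ½γBN_γ term uses γ' = 17.8 − 9.81 = 7.99 kN/m³.
Cohesion term c·N_c·s_c = 7.7 × 19.9 × 1.3 = 199.2 kPa; surcharge term q·N_q = 19.397 × 10 = 193.97 kPa; self-weight term 0.5·γ·B·N_γ·s_γ = 0.5 × 7.99 × 2.09 × 6.12 × 0.8 = 40.879 kPa.
q_ult = 199.2 + 193.97 + 40.879 = 434.05 kPa.
q_all = q_ult / FS = 434.05 / 3.5 = 124.01 kPa.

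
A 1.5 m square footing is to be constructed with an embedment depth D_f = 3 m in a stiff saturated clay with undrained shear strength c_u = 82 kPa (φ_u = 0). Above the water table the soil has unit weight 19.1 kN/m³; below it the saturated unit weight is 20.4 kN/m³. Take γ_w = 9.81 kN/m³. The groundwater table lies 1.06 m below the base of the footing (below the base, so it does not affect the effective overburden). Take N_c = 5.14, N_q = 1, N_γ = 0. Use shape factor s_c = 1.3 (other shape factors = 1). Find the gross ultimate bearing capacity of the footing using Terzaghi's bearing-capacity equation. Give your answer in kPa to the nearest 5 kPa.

Effective surcharge at the founding depth q = γ·D_f = 19.1 × 3 = 57.3 kPa.
q_ult = c·N_c·s_c + q·N_q
     = 82 × 5.14 × 1.3 + 57.3 × 1
     = 547.92 + 57.3 = 605.22 kPa.

q_ult ≈ 605 kPa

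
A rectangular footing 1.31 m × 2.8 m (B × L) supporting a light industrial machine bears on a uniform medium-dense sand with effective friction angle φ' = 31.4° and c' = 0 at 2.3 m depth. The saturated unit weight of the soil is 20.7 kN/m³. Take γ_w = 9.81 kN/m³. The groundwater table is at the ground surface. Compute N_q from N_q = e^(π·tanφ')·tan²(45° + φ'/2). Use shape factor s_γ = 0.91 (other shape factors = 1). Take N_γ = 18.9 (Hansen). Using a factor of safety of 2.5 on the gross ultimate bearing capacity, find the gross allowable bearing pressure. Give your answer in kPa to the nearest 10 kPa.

q_all ≈ 270 kPa

N_q = e^(π·tan31.4°)·tan²(60.7°) = 21.61.
Water table at ground surface, so effective unit weight γ' = 20.7 − 9.81 = 10.89 kN/m³ is used throughout; overburden q = 10.89 × 2.3 = 25.047 kPa; the same γ' applies in the ½γBN_γ term.
Surcharge term q·N_q = 25.047 × 21.608 = 541.23 kPa; self-weight term 0.5·γ·B·N_γ·s_γ = 0.5 × 10.89 × 1.31 × 18.9 × 0.91 = 122.68 kPa.
q_ult = 541.23 + 122.68 = 663.91 kPa.
q_all = 663.91 / 2.5 = 265.56 kPa.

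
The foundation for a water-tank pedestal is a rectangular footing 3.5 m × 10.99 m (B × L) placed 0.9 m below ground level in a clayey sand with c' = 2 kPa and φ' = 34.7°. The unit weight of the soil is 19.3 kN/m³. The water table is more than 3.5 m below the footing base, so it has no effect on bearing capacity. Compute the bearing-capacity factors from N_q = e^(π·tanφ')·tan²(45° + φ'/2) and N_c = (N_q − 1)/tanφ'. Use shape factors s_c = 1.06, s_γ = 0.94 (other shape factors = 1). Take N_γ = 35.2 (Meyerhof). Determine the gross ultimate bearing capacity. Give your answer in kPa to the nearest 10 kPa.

q_ult ≈ 1770 kPa

tan34.7° = 0.6924, so N_q = e^(π×0.6924)·tan²(62.35°) = 8.805 × 3.643 = 32.08.
N_c = (32.08 − 1)/tan34.7° = 44.89.
q = γ·D_f = 19.3 × 0.9 = 17.37 kPa.
c·N_c·s_c = 2 × 44.886 × 1.06 = 95.159 kPa
q·N_q = 17.37 × 32.081 = 557.24 kPa
0.5·γ·B·N_γ·s_γ = 0.5 × 19.3 × 3.5 × 35.2 × 0.94 = 1117.5 kPa
q_ult = 95.159 + 557.24 + 1117.5 = 1769.9 kPa.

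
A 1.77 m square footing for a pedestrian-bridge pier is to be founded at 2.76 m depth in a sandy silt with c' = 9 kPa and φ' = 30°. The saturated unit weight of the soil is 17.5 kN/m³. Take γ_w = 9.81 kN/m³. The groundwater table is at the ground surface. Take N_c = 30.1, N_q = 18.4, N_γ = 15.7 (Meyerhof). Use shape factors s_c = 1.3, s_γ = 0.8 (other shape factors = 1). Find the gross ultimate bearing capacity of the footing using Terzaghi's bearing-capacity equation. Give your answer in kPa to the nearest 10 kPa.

q_ult ≈ 830 kPa

γ' = 17.5 − 9.81 = 7.69 kN/m³ (submerged throughout). q = 7.69 × 2.76 = 21.224 kPa; the same γ' applies in the ½γBN_γ term.
c·N_c·s_c = 9 × 30.1 × 1.3 = 352.17 kPa
q·N_q = 21.224 × 18.4 = 390.53 kPa
0.5·γ·B·N_γ·s_γ = 0.5 × 7.69 × 1.77 × 15.7 × 0.8 = 85.479 kPa
q_ult = 352.17 + 390.53 + 85.479 = 828.18 kPa.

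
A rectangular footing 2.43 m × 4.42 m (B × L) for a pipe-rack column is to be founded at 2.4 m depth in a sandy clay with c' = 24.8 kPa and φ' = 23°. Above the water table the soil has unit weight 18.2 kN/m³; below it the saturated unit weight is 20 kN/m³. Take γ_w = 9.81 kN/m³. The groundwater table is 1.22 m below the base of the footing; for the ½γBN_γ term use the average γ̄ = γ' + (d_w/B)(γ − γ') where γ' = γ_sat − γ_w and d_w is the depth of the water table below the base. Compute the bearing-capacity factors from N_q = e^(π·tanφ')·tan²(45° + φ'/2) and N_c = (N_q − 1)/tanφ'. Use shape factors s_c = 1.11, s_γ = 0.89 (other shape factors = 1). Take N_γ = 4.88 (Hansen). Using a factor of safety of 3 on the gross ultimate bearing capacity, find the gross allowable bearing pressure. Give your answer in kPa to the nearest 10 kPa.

N_q = e^(π·tan23°)·tan²(56.5°) = 8.66; N_c = (N_q − 1)/tanφ' = 18.05.
Overburden at base level: q = 18.2 × 2.4 = 43.68 kPa.
The water table is 1.22 m below the base (< B = 2.43 m), so the ½γBN_γ term uses γ̄ = γ' + (d_w/B)(γ − γ') = 10.19 + (1.22/2.43)(18.2 − 10.19) = 14.211 kN/m³.
Cohesion term c·N_c·s_c = 24.8 × 18.049 × 1.11 = 496.84 kPa; surcharge term q·N_q = 43.68 × 8.6612 = 378.32 kPa; self-weight term 0.5·γ·B·N_γ·s_γ = 0.5 × 14.211 × 2.43 × 4.88 × 0.89 = 74.994 kPa.
q_ult = 496.84 + 378.32 + 74.994 = 950.16 kPa.
q_all = 950.16 / 3 = 316.72 kPa.

q_all ≈ 320 kPa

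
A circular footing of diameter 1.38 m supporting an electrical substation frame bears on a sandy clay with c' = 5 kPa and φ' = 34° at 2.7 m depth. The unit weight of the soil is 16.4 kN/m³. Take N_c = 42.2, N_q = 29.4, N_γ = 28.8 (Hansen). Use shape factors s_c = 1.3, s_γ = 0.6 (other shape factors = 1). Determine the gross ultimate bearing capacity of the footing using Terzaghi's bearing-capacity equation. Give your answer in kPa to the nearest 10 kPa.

q_ult ≈ 1770 kPa

q = γ·D_f = 16.4 × 2.7 = 44.28 kPa.
c·N_c·s_c = 5 × 42.2 × 1.3 = 274.3 kPa
q·N_q = 44.28 × 29.4 = 1301.8 kPa
0.5·γ·B·N_γ·s_γ = 0.5 × 16.4 × 1.38 × 28.8 × 0.6 = 195.54 kPa
q_ult = 274.3 + 1301.8 + 195.54 = 1771.7 kPa.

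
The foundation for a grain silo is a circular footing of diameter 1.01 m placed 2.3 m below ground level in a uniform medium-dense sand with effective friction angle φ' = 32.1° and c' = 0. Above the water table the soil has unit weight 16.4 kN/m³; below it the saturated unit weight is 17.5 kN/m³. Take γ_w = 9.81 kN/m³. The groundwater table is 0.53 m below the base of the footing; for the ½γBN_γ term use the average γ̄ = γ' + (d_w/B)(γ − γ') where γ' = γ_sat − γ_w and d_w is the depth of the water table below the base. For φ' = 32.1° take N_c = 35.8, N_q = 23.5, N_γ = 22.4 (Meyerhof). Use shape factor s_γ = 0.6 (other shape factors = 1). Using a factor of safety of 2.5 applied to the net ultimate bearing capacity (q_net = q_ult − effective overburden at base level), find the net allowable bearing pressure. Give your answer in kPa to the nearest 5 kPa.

q = γ·D_f = 16.4 × 2.3 = 37.72 kPa.
γ' = 7.69 kN/m³; averaging over the depth B below the base, γ̄ = γ' + (d_w/B)(γ − γ') = 12.261 kN/m³.
q·N_q = 37.72 × 23.5 = 886.42 kPa
0.5·γ·B·N_γ·s_γ = 0.5 × 12.261 × 1.01 × 22.4 × 0.6 = 83.215 kPa
q_ult = 886.42 + 83.215 = 969.64 kPa.
Net ultimate: q_net = 969.64 − 37.72 = 931.92 kPa.
q_all(net) = 931.92 / 2.5 = 372.77 kPa.

q_all(net) ≈ 375 kPa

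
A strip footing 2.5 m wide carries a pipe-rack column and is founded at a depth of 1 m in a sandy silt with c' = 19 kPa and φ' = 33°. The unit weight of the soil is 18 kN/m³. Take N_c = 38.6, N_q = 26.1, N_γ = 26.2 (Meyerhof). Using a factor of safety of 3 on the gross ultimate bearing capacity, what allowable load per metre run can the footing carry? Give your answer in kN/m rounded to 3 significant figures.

≈ 1490 kN/m

q = γ·D_f = 18 × 1 = 18 kPa.
c·N_c = 19 × 38.6 = 733.4 kPa
q·N_q = 18 × 26.1 = 469.8 kPa
0.5·γ·B·N_γ = 0.5 × 18 × 2.5 × 26.2 = 589.5 kPa
q_ult = 733.4 + 469.8 + 589.5 = 1792.7 kPa.
Gross allowable pressure q_all = 1792.7 / 3 = 597.57 kPa.
Allowable wall load = q_all × B = 597.57 × 2.5 = 1493.9 kN per metre run.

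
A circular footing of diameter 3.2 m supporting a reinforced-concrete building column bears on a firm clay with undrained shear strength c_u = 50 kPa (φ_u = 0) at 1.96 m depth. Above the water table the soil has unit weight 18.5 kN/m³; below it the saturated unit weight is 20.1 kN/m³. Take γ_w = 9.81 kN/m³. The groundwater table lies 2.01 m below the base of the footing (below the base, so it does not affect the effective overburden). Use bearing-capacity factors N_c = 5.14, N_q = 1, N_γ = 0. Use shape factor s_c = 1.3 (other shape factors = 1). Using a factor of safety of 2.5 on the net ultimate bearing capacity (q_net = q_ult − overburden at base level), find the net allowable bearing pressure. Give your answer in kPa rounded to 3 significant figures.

q_all(net) ≈ 134 kPa

q = γ·D_f = 18.5 × 1.96 = 36.26 kPa.
c·N_c·s_c = 50 × 5.14 × 1.3 = 334.1 kPa
q·N_q = 36.26 × 1 = 36.26 kPa
q_ult = 334.1 + 36.26 = 370.36 kPa.
q_net = 370.36 − 36.26 = 334.1 kPa.
q_all(net) = 334.1 / 2.5 = 133.64 kPa.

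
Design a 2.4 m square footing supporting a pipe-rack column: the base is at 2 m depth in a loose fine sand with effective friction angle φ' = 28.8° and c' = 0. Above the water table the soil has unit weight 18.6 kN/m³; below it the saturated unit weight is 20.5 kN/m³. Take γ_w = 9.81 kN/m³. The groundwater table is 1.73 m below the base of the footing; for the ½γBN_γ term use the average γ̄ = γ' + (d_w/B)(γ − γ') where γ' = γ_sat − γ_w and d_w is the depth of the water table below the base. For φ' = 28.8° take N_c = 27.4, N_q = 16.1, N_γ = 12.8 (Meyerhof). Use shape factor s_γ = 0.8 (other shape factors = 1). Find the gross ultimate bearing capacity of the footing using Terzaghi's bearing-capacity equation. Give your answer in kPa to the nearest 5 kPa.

Overburden at base level: q = 18.6 × 2 = 37.2 kPa.
The water table is 1.73 m below the base (< B = 2.4 m), so the ½γBN_γ term uses γ̄ = γ' + (d_w/B)(γ − γ') = 10.69 + (1.73/2.4)(18.6 − 10.69) = 16.392 kN/m³.
Surcharge term q·N_q = 37.2 × 16.1 = 598.92 kPa; self-weight term 0.5·γ·B·N_γ·s_γ = 0.5 × 16.392 × 2.4 × 12.8 × 0.8 = 201.42 kPa.
q_ult = 598.92 + 201.42 = 800.34 kPa.

q_ult ≈ 800 kPa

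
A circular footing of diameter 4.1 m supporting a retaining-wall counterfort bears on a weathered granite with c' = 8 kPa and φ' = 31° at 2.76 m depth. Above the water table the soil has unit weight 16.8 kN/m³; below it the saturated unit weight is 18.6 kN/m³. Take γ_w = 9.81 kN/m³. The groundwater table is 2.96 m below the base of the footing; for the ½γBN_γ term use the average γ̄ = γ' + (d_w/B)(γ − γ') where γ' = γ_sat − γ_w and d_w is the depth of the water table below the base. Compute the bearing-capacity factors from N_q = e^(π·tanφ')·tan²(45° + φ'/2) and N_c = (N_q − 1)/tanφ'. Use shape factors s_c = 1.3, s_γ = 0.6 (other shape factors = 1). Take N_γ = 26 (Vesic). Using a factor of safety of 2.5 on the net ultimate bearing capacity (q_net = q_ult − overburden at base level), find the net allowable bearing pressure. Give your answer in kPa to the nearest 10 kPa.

N_q = e^(π·tan31°)·tan²(60.5°) = 20.63; N_c = (N_q − 1)/tanφ' = 32.67.
Effective surcharge at the founding depth q = γ·D_f = 16.8 × 2.76 = 46.368 kPa.
With d_w = 2.96 m < B, γ̄ = 8.79 + (2.96/4.1) × (16.8 − 8.79) = 14.573 kN/m³.
q_ult = c·N_c·s_c + q·N_q + 0.5·γ·B·N_γ·s_γ
     = 8 × 32.671 × 1.3 + 46.368 × 20.631 + 0.5 × 14.573 × 4.1 × 26 × 0.6
     = 339.78 + 956.61 + 466.04 = 1762.4 kPa.
q_net = 1762.4 − 46.368 = 1716.1 kPa.
q_all(net) = 1716.1 / 2.5 = 686.42 kPa.

q_all(net) ≈ 690 kPa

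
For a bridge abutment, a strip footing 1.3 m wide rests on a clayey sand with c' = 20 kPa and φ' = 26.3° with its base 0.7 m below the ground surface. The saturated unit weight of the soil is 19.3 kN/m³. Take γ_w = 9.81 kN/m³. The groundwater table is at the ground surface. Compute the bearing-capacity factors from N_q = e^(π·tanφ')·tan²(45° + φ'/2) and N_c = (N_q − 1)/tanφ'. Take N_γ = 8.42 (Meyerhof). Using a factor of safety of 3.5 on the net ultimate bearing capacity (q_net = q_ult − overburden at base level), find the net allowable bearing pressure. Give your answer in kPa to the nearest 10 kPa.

q_all(net) ≈ 170 kPa

N_q = e^(π·tan26.3°)·tan²(58.15°) = 12.24; N_c = (N_q − 1)/tanφ' = 22.74.
γ' = 19.3 − 9.81 = 9.49 kN/m³ (submerged throughout). q = 9.49 × 0.7 = 6.643 kPa; the same γ' applies in the ½γBN_γ term.
c·N_c = 20 × 22.744 = 454.87 kPa
q·N_q = 6.643 × 12.241 = 81.315 kPa
0.5·γ·B·N_γ = 0.5 × 9.49 × 1.3 × 8.42 = 51.939 kPa
q_ult = 454.87 + 81.315 + 51.939 = 588.13 kPa.
q_net = 588.13 − 6.643 = 581.49 kPa.
q_all(net) = 581.49 / 3.5 = 166.14 kPa.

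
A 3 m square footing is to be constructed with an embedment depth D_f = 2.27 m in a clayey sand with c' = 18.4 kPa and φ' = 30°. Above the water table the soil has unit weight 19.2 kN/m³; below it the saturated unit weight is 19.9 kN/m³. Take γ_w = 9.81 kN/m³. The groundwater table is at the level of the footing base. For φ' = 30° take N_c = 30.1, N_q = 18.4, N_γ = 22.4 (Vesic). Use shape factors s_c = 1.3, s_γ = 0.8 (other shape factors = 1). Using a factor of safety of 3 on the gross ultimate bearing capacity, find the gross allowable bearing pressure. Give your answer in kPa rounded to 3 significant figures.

Effective surcharge at the founding depth q = γ·D_f = 19.2 × 2.27 = 43.584 kPa.
The water table coincides with the base, so in the self-weight term γ → γ' = 10.09 kN/m³.
q_ult = c·N_c·s_c + q·N_q + 0.5·γ·B·N_γ·s_γ
     = 18.4 × 30.1 × 1.3 + 43.584 × 18.4 + 0.5 × 10.09 × 3 × 22.4 × 0.8
     = 719.99 + 801.95 + 271.22 = 1793.2 kPa.
q_all = 1793.2 / 3 = 597.72 kPa.

q_all ≈ 598 kPa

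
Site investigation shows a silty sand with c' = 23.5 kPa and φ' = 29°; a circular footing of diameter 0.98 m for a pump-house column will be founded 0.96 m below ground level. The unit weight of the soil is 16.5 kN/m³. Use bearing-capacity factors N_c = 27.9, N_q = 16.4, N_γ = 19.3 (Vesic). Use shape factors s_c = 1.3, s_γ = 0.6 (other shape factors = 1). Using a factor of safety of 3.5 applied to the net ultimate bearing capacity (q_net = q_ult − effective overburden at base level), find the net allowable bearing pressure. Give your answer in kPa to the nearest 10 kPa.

q_all(net) ≈ 340 kPa

Overburden at base level: q = 16.5 × 0.96 = 15.84 kPa.
Cohesion term c·N_c·s_c = 23.5 × 27.9 × 1.3 = 852.35 kPa; surcharge term q·N_q = 15.84 × 16.4 = 259.78 kPa; self-weight term 0.5·γ·B·N_γ·s_γ = 0.5 × 16.5 × 0.98 × 19.3 × 0.6 = 93.624 kPa.
q_ult = 852.35 + 259.78 + 93.624 = 1205.7 kPa.
Net ultimate: q_net = 1205.7 − 15.84 = 1189.9 kPa.
q_all(net) = 1189.9 / 3.5 = 339.97 kPa.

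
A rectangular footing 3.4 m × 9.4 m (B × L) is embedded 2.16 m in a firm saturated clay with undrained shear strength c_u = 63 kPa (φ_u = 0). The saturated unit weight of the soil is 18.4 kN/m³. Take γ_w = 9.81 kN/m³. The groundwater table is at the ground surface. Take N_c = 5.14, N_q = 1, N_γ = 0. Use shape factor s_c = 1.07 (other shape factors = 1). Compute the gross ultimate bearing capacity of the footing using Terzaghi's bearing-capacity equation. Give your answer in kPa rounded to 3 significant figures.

Water table at ground surface, so effective unit weight γ' = 18.4 − 9.81 = 8.59 kN/m³ is used throughout; overburden q = 8.59 × 2.16 = 18.554 kPa.
Cohesion term c·N_c·s_c = 63 × 5.14 × 1.07 = 346.49 kPa; surcharge term q·N_q = 18.554 × 1 = 18.554 kPa.
q_ult = 346.49 + 18.554 = 365.04 kPa.

q_ult ≈ 365 kPa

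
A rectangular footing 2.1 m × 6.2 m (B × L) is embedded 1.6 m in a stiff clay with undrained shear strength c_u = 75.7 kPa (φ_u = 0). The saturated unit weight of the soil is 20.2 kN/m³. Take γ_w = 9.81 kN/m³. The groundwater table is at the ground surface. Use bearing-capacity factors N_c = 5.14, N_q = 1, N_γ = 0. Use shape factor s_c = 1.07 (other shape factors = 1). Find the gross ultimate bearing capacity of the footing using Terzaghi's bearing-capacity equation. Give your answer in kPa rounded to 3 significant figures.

q_ult ≈ 433 kPa

γ' = 20.2 − 9.81 = 10.39 kN/m³ (submerged throughout). q = 10.39 × 1.6 = 16.624 kPa.
c·N_c·s_c = 75.7 × 5.14 × 1.07 = 416.33 kPa
q·N_q = 16.624 × 1 = 16.624 kPa
q_ult = 416.33 + 16.624 = 432.96 kPa.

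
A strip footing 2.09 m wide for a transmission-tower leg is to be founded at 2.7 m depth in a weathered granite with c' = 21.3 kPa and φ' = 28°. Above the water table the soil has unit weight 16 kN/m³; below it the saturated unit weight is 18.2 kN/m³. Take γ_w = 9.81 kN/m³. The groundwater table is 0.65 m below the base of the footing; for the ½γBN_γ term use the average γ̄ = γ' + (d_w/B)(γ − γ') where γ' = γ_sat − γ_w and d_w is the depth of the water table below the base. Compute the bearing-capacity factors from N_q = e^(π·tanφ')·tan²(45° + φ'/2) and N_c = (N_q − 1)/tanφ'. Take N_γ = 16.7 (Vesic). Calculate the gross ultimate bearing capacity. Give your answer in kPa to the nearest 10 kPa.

q_ult ≈ 1370 kPa

tan28° = 0.5317, so N_q = e^(π×0.5317)·tan²(59°) = 5.314 × 2.77 = 14.72.
N_c = (14.72 − 1)/tan28° = 25.8.
Effective surcharge at the founding depth q = γ·D_f = 16 × 2.7 = 43.2 kPa.
With d_w = 0.65 m < B, γ̄ = 8.39 + (0.65/2.09) × (16 − 8.39) = 10.757 kN/m³.
q_ult = c·N_c + q·N_q + 0.5·γ·B·N_γ
     = 21.3 × 25.803 + 43.2 × 14.72 + 0.5 × 10.757 × 2.09 × 16.7
     = 549.61 + 635.9 + 187.72 = 1373.2 kPa.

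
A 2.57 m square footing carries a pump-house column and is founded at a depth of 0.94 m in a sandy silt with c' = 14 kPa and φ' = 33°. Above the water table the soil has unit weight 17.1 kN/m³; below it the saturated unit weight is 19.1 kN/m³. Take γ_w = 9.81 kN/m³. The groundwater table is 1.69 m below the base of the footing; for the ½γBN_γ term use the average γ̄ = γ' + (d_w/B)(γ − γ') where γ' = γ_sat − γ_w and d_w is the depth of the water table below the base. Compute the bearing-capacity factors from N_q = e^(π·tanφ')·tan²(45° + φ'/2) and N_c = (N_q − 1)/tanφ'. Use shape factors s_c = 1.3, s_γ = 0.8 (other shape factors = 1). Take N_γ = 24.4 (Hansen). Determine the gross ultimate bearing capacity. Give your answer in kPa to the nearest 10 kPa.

q_ult ≈ 1480 kPa

tan33° = 0.6494, so N_q = e^(π×0.6494)·tan²(61.5°) = 7.692 × 3.392 = 26.09.
N_c = (26.09 − 1)/tan33° = 38.64.
q = γ·D_f = 17.1 × 0.94 = 16.074 kPa.
γ' = 9.29 kN/m³; averaging over the depth B below the base, γ̄ = γ' + (d_w/B)(γ − γ') = 14.426 kN/m³.
c·N_c·s_c = 14 × 38.638 × 1.3 = 703.22 kPa
q·N_q = 16.074 × 26.092 = 419.4 kPa
0.5·γ·B·N_γ·s_γ = 0.5 × 14.426 × 2.57 × 24.4 × 0.8 = 361.84 kPa
q_ult = 703.22 + 419.4 + 361.84 = 1484.5 kPa.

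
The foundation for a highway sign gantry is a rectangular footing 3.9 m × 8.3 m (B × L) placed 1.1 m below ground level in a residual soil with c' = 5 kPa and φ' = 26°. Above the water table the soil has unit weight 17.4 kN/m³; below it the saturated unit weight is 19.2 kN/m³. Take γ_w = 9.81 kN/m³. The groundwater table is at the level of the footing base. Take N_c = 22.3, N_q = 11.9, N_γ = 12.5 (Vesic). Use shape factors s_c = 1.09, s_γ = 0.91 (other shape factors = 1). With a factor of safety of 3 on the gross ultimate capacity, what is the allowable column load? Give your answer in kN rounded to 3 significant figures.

P_all ≈ 6020 kN

Effective surcharge at the founding depth q = γ·D_f = 17.4 × 1.1 = 19.14 kPa.
The water table coincides with the base, so in the self-weight term γ → γ' = 9.39 kN/m³.
q_ult = c·N_c·s_c + q·N_q + 0.5·γ·B·N_γ·s_γ
     = 5 × 22.3 × 1.09 + 19.14 × 11.9 + 0.5 × 9.39 × 3.9 × 12.5 × 0.91
     = 121.54 + 227.77 + 208.28 = 557.58 kPa.
Gross allowable pressure q_all = 557.58 / 3 = 185.86 kPa.
Footing area = 32.37 m², so allowable column load = 185.86 × 32.37 = 6016.3 kN.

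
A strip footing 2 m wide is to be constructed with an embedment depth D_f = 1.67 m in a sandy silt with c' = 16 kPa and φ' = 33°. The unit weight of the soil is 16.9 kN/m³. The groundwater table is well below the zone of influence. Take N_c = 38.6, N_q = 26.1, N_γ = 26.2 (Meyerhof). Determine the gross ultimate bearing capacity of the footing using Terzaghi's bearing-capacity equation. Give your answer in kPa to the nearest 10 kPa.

Effective surcharge at the founding depth q = γ·D_f = 16.9 × 1.67 = 28.223 kPa.
q_ult = c·N_c + q·N_q + 0.5·γ·B·N_γ
     = 16 × 38.6 + 28.223 × 26.1 + 0.5 × 16.9 × 2 × 26.2
     = 617.6 + 736.62 + 442.78 = 1797 kPa.

q_ult ≈ 1800 kPa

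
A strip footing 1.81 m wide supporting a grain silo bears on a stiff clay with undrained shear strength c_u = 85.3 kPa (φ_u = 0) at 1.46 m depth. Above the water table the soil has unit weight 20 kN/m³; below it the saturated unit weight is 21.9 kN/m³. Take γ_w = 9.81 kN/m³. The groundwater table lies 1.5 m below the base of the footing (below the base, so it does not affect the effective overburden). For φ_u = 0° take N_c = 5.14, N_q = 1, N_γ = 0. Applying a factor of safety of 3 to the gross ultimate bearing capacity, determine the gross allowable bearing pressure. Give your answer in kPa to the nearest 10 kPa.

q_all ≈ 160 kPa

Overburden at base level: q = 20 × 1.46 = 29.2 kPa.
Cohesion term c·N_c = 85.3 × 5.14 = 438.44 kPa; surcharge term q·N_q = 29.2 × 1 = 29.2 kPa.
q_ult = 438.44 + 29.2 = 467.64 kPa.
q_all = q_ult / FS = 467.64 / 3 = 155.88 kPa.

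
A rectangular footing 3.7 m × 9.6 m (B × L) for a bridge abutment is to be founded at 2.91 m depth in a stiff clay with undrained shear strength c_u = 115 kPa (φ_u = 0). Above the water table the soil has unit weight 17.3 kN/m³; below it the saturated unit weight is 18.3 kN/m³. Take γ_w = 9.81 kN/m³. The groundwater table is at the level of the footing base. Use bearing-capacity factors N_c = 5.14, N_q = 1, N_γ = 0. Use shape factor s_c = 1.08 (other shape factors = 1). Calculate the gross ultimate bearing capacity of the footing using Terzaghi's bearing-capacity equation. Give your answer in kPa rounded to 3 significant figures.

Effective surcharge at the founding depth q = γ·D_f = 17.3 × 2.91 = 50.343 kPa.
q_ult = c·N_c·s_c + q·N_q
     = 115 × 5.14 × 1.08 + 50.343 × 1
     = 638.39 + 50.343 = 688.73 kPa.

q_ult ≈ 689 kPa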